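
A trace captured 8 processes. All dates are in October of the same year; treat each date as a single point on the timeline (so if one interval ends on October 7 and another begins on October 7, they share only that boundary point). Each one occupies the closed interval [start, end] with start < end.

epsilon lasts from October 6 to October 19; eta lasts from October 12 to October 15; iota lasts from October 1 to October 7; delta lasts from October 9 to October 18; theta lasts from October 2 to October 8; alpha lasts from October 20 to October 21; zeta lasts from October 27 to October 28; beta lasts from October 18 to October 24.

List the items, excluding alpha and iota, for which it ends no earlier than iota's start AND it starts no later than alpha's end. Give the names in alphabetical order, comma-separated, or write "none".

beta, delta, epsilon, eta, theta

Conditions: its end is no earlier than iota's start (X.end >= October 1) AND its start is no later than alpha's end (X.start <= October 21).
beta: end October 24 >= October 1? ✓; start October 18 <= October 21? ✓ → yes.
delta: end October 18 >= October 1? ✓; start October 9 <= October 21? ✓ → yes.
epsilon: end October 19 >= October 1? ✓; start October 6 <= October 21? ✓ → yes.
eta: end October 15 >= October 1? ✓; start October 12 <= October 21? ✓ → yes.
theta: end October 8 >= October 1? ✓; start October 2 <= October 21? ✓ → yes.
zeta: end October 28 >= October 1? ✓; start October 27 <= October 21? ✗ → no.
Result: beta, delta, epsilon, eta, theta.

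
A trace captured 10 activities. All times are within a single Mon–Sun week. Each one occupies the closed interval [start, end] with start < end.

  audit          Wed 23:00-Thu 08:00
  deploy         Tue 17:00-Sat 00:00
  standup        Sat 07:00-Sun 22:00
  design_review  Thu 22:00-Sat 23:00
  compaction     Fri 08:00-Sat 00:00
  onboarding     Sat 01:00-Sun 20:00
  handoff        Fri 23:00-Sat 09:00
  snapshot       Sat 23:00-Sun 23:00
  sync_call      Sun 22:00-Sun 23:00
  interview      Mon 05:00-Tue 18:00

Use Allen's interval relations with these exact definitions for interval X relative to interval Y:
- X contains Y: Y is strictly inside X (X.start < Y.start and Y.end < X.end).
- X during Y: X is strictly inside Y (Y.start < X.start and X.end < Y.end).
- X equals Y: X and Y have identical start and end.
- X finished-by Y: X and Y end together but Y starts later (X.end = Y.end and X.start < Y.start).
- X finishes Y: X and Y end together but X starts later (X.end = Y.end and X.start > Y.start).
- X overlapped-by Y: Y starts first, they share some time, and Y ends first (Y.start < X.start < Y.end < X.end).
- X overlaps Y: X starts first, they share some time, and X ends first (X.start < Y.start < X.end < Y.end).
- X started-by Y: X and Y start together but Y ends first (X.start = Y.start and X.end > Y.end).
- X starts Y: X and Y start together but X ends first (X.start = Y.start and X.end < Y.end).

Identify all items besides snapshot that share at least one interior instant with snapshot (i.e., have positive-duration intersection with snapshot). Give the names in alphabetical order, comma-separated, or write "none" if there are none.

Target snapshot = [Sat 23:00, Sun 23:00].
audit [Wed 23:00, Thu 08:00] → before → no.
compaction [Fri 08:00, Sat 00:00] → before → no.
deploy [Tue 17:00, Sat 00:00] → before → no.
design_review [Thu 22:00, Sat 23:00] → meets → no.
handoff [Fri 23:00, Sat 09:00] → before → no.
interview [Mon 05:00, Tue 18:00] → before → no.
onboarding [Sat 01:00, Sun 20:00] → overlaps → yes.
standup [Sat 07:00, Sun 22:00] → overlaps → yes.
sync_call [Sun 22:00, Sun 23:00] → finishes → yes.
Result: onboarding, standup, sync_call.

onboarding, standup, sync_call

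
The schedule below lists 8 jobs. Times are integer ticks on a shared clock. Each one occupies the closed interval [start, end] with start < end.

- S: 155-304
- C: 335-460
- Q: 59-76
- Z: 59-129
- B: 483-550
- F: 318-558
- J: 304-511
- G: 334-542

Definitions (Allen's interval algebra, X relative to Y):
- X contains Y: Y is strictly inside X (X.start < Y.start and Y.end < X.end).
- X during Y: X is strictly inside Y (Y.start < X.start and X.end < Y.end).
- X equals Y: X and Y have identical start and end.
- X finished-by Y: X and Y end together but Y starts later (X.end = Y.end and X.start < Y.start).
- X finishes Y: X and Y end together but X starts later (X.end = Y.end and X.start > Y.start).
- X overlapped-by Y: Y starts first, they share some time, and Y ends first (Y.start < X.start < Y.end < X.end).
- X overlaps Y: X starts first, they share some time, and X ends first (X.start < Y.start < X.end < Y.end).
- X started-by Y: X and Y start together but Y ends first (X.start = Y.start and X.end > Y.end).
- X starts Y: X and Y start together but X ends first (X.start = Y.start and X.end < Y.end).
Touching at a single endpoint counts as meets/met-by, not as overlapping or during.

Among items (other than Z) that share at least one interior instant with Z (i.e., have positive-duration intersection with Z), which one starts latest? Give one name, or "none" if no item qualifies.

Target Z = [59, 129].
B [483, 550] → after → excluded.
C [335, 460] → after → excluded.
F [318, 558] → after → excluded.
G [334, 542] → after → excluded.
J [304, 511] → after → excluded.
Q [59, 76] → starts → candidate.
S [155, 304] → after → excluded.
Among candidates, latest start is 59 → Q.

Q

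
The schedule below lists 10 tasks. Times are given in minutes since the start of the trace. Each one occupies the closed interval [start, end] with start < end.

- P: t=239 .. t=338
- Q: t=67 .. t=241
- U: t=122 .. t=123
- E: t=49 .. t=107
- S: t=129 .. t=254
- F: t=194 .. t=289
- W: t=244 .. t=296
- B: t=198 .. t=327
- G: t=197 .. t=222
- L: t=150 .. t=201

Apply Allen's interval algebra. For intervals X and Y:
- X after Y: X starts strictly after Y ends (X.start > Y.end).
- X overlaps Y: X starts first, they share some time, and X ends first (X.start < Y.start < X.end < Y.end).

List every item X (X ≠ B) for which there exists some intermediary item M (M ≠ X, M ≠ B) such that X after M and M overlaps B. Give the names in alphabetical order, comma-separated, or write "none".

Target B = [t=198, t=327].
Intermediaries M with M overlaps B: F, G, L, Q, S.
Via F — items with X after F: none.
Via G — items with X after G: P, W.
Via L — items with X after L: P, W.
Via Q — items with X after Q: W.
Via S — items with X after S: none.
Union: P, W.

P, W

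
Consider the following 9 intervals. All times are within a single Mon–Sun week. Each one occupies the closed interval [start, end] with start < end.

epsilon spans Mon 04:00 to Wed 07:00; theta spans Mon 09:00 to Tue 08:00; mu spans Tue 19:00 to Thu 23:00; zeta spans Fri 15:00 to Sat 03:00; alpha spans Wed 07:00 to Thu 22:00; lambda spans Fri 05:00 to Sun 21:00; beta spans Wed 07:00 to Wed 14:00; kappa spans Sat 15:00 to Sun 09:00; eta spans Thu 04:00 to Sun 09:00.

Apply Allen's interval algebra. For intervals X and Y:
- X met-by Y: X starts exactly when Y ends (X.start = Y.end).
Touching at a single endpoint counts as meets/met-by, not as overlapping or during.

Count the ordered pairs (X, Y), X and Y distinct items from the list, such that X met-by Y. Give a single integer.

Checking all 72 ordered pairs for relation 'met-by'; matching pairs in alphabetical order:
(alpha, epsilon): alpha met-by epsilon ✓
(beta, epsilon): beta met-by epsilon ✓
Count: 2.

2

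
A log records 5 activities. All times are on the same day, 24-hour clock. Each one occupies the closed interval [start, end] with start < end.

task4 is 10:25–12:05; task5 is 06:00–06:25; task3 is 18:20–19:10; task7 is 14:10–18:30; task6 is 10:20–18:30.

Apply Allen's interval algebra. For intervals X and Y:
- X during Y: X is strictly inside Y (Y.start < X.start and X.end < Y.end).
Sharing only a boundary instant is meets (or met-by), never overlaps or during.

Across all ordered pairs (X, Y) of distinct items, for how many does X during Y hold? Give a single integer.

Checking all 20 ordered pairs for relation 'during'; matching pairs in alphabetical order:
(task4, task6): task4 during task6 ✓
Count: 1.

1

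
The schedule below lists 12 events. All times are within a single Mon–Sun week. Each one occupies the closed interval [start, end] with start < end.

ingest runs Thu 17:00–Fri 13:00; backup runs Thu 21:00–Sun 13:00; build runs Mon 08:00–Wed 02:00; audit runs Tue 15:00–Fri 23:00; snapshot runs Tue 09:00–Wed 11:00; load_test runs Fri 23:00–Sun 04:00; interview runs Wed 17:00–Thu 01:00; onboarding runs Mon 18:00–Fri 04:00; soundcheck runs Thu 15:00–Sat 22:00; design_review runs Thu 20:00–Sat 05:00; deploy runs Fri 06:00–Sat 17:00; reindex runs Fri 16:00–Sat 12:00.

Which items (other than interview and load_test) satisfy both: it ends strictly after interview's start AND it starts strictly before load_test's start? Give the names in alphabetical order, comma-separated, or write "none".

audit, backup, deploy, design_review, ingest, onboarding, reindex, soundcheck

Conditions: its end is strictly after interview's start (X.end > Wed 17:00) AND its start is strictly before load_test's start (X.start < Fri 23:00).
audit: end Fri 23:00 > Wed 17:00? ✓; start Tue 15:00 < Fri 23:00? ✓ → yes.
backup: end Sun 13:00 > Wed 17:00? ✓; start Thu 21:00 < Fri 23:00? ✓ → yes.
build: end Wed 02:00 > Wed 17:00? ✗; start Mon 08:00 < Fri 23:00? ✓ → no.
deploy: end Sat 17:00 > Wed 17:00? ✓; start Fri 06:00 < Fri 23:00? ✓ → yes.
design_review: end Sat 05:00 > Wed 17:00? ✓; start Thu 20:00 < Fri 23:00? ✓ → yes.
ingest: end Fri 13:00 > Wed 17:00? ✓; start Thu 17:00 < Fri 23:00? ✓ → yes.
onboarding: end Fri 04:00 > Wed 17:00? ✓; start Mon 18:00 < Fri 23:00? ✓ → yes.
reindex: end Sat 12:00 > Wed 17:00? ✓; start Fri 16:00 < Fri 23:00? ✓ → yes.
snapshot: end Wed 11:00 > Wed 17:00? ✗; start Tue 09:00 < Fri 23:00? ✓ → no.
soundcheck: end Sat 22:00 > Wed 17:00? ✓; start Thu 15:00 < Fri 23:00? ✓ → yes.
Result: audit, backup, deploy, design_review, ingest, onboarding, reindex, soundcheck.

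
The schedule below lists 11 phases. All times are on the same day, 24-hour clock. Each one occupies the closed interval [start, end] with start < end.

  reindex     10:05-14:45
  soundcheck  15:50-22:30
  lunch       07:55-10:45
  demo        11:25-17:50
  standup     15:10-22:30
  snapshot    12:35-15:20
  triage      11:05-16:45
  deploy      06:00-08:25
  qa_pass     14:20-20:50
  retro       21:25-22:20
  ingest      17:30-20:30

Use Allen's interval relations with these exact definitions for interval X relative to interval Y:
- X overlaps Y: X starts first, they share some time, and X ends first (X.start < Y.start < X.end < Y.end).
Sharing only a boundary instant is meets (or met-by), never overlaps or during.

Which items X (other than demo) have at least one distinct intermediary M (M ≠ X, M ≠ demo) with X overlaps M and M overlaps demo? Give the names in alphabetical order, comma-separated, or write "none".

Target demo = [11:25, 17:50].
Intermediaries M with M overlaps demo: reindex, triage.
Via reindex — items with X overlaps reindex: lunch.
Via triage — items with X overlaps triage: reindex.
Union: lunch, reindex.

lunch, reindex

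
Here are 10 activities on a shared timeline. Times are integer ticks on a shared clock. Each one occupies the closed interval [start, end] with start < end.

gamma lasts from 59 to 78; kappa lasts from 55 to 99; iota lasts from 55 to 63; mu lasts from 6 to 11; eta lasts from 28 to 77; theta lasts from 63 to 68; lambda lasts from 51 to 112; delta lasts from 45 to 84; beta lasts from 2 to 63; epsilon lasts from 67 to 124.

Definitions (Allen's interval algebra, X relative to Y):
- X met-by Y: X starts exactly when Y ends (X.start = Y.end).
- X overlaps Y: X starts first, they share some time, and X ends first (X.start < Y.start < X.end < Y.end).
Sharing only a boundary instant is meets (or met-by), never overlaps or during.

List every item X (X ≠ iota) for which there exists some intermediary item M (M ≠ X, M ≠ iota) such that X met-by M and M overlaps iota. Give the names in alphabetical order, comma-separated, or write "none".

none

Target iota = [55, 63].
Intermediaries M with M overlaps iota: none.
Union: none.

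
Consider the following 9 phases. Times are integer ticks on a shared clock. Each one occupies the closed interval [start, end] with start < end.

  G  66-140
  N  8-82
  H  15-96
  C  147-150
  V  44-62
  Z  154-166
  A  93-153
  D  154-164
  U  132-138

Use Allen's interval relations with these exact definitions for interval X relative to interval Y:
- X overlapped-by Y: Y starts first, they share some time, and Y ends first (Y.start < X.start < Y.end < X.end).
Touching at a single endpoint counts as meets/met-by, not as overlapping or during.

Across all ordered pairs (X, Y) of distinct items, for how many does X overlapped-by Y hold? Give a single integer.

5

Checking all 72 ordered pairs for relation 'overlapped-by'; matching pairs in alphabetical order:
(A, G): A overlapped-by G ✓
(A, H): A overlapped-by H ✓
(G, H): G overlapped-by H ✓
(G, N): G overlapped-by N ✓
(H, N): H overlapped-by N ✓
Count: 5.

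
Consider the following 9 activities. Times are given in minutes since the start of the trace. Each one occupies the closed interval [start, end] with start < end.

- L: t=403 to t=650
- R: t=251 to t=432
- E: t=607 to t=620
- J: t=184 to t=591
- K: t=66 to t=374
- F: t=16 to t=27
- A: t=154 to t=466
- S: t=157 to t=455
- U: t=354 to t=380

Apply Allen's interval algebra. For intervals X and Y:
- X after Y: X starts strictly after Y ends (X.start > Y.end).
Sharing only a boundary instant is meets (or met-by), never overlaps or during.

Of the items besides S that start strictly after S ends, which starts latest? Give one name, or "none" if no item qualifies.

Target S = [t=157, t=455].
A [t=154, t=466] → contains → excluded.
E [t=607, t=620] → after → candidate.
F [t=16, t=27] → before → excluded.
J [t=184, t=591] → overlapped-by → excluded.
K [t=66, t=374] → overlaps → excluded.
L [t=403, t=650] → overlapped-by → excluded.
R [t=251, t=432] → during → excluded.
U [t=354, t=380] → during → excluded.
Among candidates, latest start is t=607 → E.

E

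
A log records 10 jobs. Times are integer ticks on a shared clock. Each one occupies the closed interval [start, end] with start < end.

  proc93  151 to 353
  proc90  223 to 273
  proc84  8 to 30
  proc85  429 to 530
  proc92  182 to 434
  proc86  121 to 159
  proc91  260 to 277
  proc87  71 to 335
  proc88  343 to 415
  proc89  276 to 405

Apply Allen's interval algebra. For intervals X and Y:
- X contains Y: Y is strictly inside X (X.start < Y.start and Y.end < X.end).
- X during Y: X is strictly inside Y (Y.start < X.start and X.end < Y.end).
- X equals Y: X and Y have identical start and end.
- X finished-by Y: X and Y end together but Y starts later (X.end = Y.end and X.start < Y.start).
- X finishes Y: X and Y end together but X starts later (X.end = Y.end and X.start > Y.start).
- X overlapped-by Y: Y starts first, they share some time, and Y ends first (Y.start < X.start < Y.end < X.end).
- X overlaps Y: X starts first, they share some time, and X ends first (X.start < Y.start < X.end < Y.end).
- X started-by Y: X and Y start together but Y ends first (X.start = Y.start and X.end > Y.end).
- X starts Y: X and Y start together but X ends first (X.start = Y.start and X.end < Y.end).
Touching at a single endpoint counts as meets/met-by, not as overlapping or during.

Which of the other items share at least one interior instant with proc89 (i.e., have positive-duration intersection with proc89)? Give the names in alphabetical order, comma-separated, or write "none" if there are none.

Target proc89 = [276, 405].
proc84 [8, 30] → before → no.
proc85 [429, 530] → after → no.
proc86 [121, 159] → before → no.
proc87 [71, 335] → overlaps → yes.
proc88 [343, 415] → overlapped-by → yes.
proc90 [223, 273] → before → no.
proc91 [260, 277] → overlaps → yes.
proc92 [182, 434] → contains → yes.
proc93 [151, 353] → overlaps → yes.
Result: proc87, proc88, proc91, proc92, proc93.

proc87, proc88, proc91, proc92, proc93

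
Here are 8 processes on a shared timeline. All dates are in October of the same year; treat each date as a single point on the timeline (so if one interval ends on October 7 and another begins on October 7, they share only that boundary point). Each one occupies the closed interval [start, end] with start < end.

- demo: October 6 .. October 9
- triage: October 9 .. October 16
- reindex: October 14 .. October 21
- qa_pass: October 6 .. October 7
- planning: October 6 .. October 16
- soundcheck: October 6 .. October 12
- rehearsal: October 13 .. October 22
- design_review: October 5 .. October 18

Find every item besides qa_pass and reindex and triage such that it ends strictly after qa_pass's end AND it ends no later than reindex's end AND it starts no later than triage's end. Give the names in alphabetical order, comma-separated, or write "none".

demo, design_review, planning, soundcheck

Conditions: its end is strictly after qa_pass's end (X.end > October 7) AND its end is no later than reindex's end (X.end <= October 21) AND its start is no later than triage's end (X.start <= October 16).
demo: end October 9 > October 7? ✓; end October 9 <= October 21? ✓; start October 6 <= October 16? ✓ → yes.
design_review: end October 18 > October 7? ✓; end October 18 <= October 21? ✓; start October 5 <= October 16? ✓ → yes.
planning: end October 16 > October 7? ✓; end October 16 <= October 21? ✓; start October 6 <= October 16? ✓ → yes.
rehearsal: end October 22 > October 7? ✓; end October 22 <= October 21? ✗; start October 13 <= October 16? ✓ → no.
soundcheck: end October 12 > October 7? ✓; end October 12 <= October 21? ✓; start October 6 <= October 16? ✓ → yes.
Result: demo, design_review, planning, soundcheck.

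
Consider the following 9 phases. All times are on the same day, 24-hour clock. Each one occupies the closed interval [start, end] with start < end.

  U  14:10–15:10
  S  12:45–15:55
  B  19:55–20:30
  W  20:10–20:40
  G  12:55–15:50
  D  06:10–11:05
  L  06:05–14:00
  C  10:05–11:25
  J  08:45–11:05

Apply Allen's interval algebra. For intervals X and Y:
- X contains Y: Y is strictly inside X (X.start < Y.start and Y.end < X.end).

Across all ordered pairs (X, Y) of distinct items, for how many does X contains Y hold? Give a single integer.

Checking all 72 ordered pairs for relation 'contains'; matching pairs in alphabetical order:
(G, U): G contains U ✓
(L, C): L contains C ✓
(L, D): L contains D ✓
(L, J): L contains J ✓
(S, G): S contains G ✓
(S, U): S contains U ✓
Count: 6.

6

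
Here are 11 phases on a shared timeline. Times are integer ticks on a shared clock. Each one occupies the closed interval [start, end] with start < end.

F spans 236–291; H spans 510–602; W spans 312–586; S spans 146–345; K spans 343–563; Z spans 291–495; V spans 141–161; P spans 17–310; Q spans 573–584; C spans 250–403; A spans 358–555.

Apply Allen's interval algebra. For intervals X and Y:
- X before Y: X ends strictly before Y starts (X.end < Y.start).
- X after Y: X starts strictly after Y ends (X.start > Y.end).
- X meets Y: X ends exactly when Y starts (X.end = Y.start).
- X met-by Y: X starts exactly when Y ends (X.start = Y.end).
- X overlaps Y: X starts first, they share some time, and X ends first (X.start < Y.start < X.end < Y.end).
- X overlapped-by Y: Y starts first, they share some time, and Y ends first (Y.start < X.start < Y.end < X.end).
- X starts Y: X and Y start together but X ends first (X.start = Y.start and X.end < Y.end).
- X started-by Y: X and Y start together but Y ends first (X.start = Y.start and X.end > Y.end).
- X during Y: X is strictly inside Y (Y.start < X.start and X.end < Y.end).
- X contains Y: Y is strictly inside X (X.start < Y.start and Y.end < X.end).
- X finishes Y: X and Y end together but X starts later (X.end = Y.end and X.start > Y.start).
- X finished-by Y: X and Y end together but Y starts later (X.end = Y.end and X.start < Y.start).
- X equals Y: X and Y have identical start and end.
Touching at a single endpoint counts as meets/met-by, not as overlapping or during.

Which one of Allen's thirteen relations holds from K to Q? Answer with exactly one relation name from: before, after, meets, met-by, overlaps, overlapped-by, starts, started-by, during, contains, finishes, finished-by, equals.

before

K = [343, 563]; Q = [573, 584].
Compare endpoints: K.start < Q.start, K.start < Q.end, K.end < Q.start, K.end < Q.end.
That pattern is 'before'.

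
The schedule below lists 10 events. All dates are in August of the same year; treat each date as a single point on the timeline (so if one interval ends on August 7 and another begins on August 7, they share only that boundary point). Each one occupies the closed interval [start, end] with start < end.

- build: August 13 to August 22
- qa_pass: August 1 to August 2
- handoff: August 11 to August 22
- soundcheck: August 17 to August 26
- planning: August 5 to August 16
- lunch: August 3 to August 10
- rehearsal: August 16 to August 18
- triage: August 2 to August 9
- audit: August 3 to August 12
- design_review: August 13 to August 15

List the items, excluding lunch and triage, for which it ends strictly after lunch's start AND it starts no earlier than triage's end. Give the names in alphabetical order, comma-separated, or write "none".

build, design_review, handoff, rehearsal, soundcheck

Conditions: its end is strictly after lunch's start (X.end > August 3) AND its start is no earlier than triage's end (X.start >= August 9).
audit: end August 12 > August 3? ✓; start August 3 >= August 9? ✗ → no.
build: end August 22 > August 3? ✓; start August 13 >= August 9? ✓ → yes.
design_review: end August 15 > August 3? ✓; start August 13 >= August 9? ✓ → yes.
handoff: end August 22 > August 3? ✓; start August 11 >= August 9? ✓ → yes.
planning: end August 16 > August 3? ✓; start August 5 >= August 9? ✗ → no.
qa_pass: end August 2 > August 3? ✗; start August 1 >= August 9? ✗ → no.
rehearsal: end August 18 > August 3? ✓; start August 16 >= August 9? ✓ → yes.
soundcheck: end August 26 > August 3? ✓; start August 17 >= August 9? ✓ → yes.
Result: build, design_review, handoff, rehearsal, soundcheck.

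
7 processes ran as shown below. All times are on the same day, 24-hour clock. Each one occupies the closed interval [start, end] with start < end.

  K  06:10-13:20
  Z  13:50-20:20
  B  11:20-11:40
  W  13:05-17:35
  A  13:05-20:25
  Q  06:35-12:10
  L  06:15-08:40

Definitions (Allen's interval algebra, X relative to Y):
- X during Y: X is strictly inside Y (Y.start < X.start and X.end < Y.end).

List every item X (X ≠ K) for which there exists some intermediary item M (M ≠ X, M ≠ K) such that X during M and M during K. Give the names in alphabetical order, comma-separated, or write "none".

B

Target K = [06:10, 13:20].
Intermediaries M with M during K: B, L, Q.
Via B — items with X during B: none.
Via L — items with X during L: none.
Via Q — items with X during Q: B.
Union: B.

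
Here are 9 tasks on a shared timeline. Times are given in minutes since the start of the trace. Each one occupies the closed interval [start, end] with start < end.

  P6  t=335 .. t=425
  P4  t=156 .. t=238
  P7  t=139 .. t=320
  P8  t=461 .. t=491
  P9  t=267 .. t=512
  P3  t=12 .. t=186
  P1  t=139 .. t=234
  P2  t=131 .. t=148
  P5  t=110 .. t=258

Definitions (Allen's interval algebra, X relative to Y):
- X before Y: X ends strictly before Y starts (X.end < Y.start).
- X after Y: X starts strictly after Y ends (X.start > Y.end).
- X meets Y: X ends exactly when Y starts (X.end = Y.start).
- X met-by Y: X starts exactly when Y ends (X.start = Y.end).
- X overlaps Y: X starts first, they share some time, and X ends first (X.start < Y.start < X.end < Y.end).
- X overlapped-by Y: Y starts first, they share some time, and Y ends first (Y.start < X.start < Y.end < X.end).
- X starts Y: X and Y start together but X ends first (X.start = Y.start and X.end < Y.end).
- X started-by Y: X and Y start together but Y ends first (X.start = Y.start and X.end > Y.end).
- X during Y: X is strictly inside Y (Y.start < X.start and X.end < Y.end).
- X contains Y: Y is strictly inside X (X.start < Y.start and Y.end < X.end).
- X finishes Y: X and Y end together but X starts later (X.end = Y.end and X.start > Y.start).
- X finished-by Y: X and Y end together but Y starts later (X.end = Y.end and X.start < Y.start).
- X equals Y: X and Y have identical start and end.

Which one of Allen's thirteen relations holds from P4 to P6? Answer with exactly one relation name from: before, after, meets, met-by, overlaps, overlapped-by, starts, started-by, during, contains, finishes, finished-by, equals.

before

P4 = [t=156, t=238]; P6 = [t=335, t=425].
Compare endpoints: P4.start < P6.start, P4.start < P6.end, P4.end < P6.start, P4.end < P6.end.
That pattern is 'before'.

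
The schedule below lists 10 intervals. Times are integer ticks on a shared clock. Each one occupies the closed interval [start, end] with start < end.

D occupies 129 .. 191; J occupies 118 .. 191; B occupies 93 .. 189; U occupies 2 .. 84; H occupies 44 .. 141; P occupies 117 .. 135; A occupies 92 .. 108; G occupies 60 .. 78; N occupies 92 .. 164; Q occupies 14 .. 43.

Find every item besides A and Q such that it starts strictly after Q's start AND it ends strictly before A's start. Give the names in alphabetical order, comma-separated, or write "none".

Conditions: its start is strictly after Q's start (X.start > 14) AND its end is strictly before A's start (X.end < 92).
B: start 93 > 14? ✓; end 189 < 92? ✗ → no.
D: start 129 > 14? ✓; end 191 < 92? ✗ → no.
G: start 60 > 14? ✓; end 78 < 92? ✓ → yes.
H: start 44 > 14? ✓; end 141 < 92? ✗ → no.
J: start 118 > 14? ✓; end 191 < 92? ✗ → no.
N: start 92 > 14? ✓; end 164 < 92? ✗ → no.
P: start 117 > 14? ✓; end 135 < 92? ✗ → no.
U: start 2 > 14? ✗; end 84 < 92? ✓ → no.
Result: G.

G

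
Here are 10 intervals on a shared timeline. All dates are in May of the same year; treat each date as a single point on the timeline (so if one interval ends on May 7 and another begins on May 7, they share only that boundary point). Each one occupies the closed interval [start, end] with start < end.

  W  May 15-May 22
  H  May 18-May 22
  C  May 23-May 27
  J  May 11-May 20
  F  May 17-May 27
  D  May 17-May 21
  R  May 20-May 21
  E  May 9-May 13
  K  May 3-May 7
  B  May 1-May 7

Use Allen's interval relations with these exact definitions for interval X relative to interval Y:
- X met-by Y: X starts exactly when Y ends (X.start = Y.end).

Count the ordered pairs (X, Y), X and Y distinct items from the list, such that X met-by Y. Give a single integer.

1

Checking all 90 ordered pairs for relation 'met-by'; matching pairs in alphabetical order:
(R, J): R met-by J ✓
Count: 1.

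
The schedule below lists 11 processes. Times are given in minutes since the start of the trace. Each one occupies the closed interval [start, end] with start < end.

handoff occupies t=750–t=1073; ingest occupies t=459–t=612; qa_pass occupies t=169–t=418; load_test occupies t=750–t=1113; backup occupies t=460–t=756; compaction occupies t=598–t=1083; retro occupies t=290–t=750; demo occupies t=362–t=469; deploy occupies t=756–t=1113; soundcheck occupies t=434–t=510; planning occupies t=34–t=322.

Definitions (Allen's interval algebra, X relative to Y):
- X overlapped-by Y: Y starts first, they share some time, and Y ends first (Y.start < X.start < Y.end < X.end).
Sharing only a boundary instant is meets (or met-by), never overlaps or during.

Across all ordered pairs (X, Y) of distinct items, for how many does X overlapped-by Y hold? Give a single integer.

19

Checking all 110 ordered pairs for relation 'overlapped-by'; matching pairs in alphabetical order:
(backup, demo): backup overlapped-by demo ✓
(backup, ingest): backup overlapped-by ingest ✓
(backup, retro): backup overlapped-by retro ✓
(backup, soundcheck): backup overlapped-by soundcheck ✓
(compaction, backup): compaction overlapped-by backup ✓
(compaction, ingest): compaction overlapped-by ingest ✓
(compaction, retro): compaction overlapped-by retro ✓
(demo, qa_pass): demo overlapped-by qa_pass ✓
(deploy, compaction): deploy overlapped-by compaction ✓
(deploy, handoff): deploy overlapped-by handoff ✓
(handoff, backup): handoff overlapped-by backup ✓
(ingest, demo): ingest overlapped-by demo ✓
(ingest, soundcheck): ingest overlapped-by soundcheck ✓
(load_test, backup): load_test overlapped-by backup ✓
(load_test, compaction): load_test overlapped-by compaction ✓
(qa_pass, planning): qa_pass overlapped-by planning ✓
(retro, planning): retro overlapped-by planning ✓
(retro, qa_pass): retro overlapped-by qa_pass ✓
(soundcheck, demo): soundcheck overlapped-by demo ✓
Count: 19.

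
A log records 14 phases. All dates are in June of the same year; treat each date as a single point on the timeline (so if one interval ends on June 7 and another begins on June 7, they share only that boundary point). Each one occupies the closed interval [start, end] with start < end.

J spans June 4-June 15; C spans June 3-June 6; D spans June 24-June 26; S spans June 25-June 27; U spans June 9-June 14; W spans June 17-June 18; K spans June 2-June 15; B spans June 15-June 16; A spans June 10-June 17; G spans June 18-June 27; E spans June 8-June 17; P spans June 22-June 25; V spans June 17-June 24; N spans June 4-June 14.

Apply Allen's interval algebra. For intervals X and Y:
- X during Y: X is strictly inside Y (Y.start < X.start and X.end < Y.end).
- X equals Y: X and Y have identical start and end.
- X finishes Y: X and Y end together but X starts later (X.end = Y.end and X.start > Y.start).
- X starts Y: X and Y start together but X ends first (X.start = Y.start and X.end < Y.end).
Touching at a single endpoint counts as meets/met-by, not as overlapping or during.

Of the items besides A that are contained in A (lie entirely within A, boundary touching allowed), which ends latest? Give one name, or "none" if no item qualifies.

B

Target A = [June 10, June 17].
B [June 15, June 16] → during → candidate.
C [June 3, June 6] → before → excluded.
D [June 24, June 26] → after → excluded.
E [June 8, June 17] → finished-by → excluded.
G [June 18, June 27] → after → excluded.
J [June 4, June 15] → overlaps → excluded.
K [June 2, June 15] → overlaps → excluded.
N [June 4, June 14] → overlaps → excluded.
P [June 22, June 25] → after → excluded.
S [June 25, June 27] → after → excluded.
U [June 9, June 14] → overlaps → excluded.
V [June 17, June 24] → met-by → excluded.
W [June 17, June 18] → met-by → excluded.
Among candidates, latest end is June 16 → B.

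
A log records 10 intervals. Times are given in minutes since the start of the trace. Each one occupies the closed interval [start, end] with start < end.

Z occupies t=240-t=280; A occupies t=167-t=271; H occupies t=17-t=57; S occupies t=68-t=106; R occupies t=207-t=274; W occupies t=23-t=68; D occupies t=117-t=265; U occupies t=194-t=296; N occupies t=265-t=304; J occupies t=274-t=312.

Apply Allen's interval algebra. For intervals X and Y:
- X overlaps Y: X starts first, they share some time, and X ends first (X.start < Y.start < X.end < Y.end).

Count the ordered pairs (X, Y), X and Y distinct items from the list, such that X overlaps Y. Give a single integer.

16

Checking all 90 ordered pairs for relation 'overlaps'; matching pairs in alphabetical order:
(A, N): A overlaps N ✓
(A, R): A overlaps R ✓
(A, U): A overlaps U ✓
(A, Z): A overlaps Z ✓
(D, A): D overlaps A ✓
(D, R): D overlaps R ✓
(D, U): D overlaps U ✓
(D, Z): D overlaps Z ✓
(H, W): H overlaps W ✓
(N, J): N overlaps J ✓
(R, N): R overlaps N ✓
(R, Z): R overlaps Z ✓
(U, J): U overlaps J ✓
(U, N): U overlaps N ✓
(Z, J): Z overlaps J ✓
(Z, N): Z overlaps N ✓
Count: 16.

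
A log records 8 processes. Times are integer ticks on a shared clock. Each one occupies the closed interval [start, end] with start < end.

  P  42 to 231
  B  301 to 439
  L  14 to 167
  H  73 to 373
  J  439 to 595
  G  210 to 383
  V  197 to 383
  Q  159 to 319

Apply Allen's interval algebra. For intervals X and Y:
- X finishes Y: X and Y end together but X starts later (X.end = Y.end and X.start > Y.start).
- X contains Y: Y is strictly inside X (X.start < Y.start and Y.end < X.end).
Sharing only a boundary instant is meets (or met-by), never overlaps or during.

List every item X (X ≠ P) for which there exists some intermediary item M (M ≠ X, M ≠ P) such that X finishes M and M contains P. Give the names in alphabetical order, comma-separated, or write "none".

Target P = [42, 231].
Intermediaries M with M contains P: none.
Union: none.

none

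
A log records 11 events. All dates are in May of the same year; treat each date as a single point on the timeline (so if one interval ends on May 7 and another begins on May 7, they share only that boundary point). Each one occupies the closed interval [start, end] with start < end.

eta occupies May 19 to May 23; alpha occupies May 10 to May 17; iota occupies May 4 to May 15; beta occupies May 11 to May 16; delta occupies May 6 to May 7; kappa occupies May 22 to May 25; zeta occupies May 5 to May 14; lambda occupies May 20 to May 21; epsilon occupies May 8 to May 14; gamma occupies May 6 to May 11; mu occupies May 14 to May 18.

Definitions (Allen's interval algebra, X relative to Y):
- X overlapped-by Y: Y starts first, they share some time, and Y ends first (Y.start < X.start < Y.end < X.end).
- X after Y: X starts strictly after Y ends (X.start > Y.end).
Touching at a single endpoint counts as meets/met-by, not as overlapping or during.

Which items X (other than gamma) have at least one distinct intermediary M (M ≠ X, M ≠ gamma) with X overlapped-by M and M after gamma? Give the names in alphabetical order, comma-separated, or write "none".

Target gamma = [May 6, May 11].
Intermediaries M with M after gamma: eta, kappa, lambda, mu.
Via eta — items with X overlapped-by eta: kappa.
Via kappa — items with X overlapped-by kappa: none.
Via lambda — items with X overlapped-by lambda: none.
Via mu — items with X overlapped-by mu: none.
Union: kappa.

kappa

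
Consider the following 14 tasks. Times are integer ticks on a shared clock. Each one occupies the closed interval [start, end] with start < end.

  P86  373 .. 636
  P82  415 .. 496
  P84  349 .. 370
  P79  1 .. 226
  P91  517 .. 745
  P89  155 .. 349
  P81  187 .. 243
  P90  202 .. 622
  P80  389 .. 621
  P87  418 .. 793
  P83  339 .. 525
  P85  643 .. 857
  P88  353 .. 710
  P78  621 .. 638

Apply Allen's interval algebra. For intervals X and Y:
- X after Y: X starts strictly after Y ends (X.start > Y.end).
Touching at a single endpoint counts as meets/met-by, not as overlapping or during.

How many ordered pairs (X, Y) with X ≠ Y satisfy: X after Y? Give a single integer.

Checking all 182 ordered pairs for relation 'after'; matching pairs in alphabetical order:
(P78, P79): P78 after P79 ✓
(P78, P81): P78 after P81 ✓
(P78, P82): P78 after P82 ✓
(P78, P83): P78 after P83 ✓
(P78, P84): P78 after P84 ✓
(P78, P89): P78 after P89 ✓
(P80, P79): P80 after P79 ✓
(P80, P81): P80 after P81 ✓
(P80, P84): P80 after P84 ✓
(P80, P89): P80 after P89 ✓
(P82, P79): P82 after P79 ✓
(P82, P81): P82 after P81 ✓
(P82, P84): P82 after P84 ✓
(P82, P89): P82 after P89 ✓
(P83, P79): P83 after P79 ✓
(P83, P81): P83 after P81 ✓
(P84, P79): P84 after P79 ✓
(P84, P81): P84 after P81 ✓
(P85, P78): P85 after P78 ✓
(P85, P79): P85 after P79 ✓
(P85, P80): P85 after P80 ✓
(P85, P81): P85 after P81 ✓
(P85, P82): P85 after P82 ✓
(P85, P83): P85 after P83 ✓
... plus 20 further pairs not listed.
Count: 44.

44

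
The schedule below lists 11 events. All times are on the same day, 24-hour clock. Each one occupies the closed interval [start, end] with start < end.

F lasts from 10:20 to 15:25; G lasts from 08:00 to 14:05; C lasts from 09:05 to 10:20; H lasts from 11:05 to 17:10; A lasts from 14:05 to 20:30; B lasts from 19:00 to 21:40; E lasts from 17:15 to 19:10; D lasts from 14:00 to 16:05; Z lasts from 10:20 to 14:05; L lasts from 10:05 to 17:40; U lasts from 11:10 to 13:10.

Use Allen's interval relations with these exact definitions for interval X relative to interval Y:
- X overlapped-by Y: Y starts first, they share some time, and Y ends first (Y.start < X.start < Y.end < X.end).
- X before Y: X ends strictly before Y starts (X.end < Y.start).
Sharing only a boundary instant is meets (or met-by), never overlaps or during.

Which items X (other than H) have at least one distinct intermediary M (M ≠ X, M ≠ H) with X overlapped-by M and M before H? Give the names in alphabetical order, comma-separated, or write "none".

Target H = [11:05, 17:10].
Intermediaries M with M before H: C.
Via C — items with X overlapped-by C: L.
Union: L.

L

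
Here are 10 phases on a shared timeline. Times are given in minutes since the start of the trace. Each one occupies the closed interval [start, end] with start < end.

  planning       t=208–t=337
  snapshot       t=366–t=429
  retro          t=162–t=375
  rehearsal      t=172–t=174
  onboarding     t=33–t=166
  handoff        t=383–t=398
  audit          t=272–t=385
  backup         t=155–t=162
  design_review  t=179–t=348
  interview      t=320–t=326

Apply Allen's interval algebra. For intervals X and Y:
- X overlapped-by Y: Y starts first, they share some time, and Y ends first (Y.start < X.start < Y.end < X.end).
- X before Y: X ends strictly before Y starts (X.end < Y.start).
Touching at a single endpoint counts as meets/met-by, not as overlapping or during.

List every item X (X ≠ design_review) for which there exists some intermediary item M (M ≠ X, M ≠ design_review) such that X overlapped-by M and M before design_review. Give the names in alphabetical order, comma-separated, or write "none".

retro

Target design_review = [t=179, t=348].
Intermediaries M with M before design_review: backup, onboarding, rehearsal.
Via backup — items with X overlapped-by backup: none.
Via onboarding — items with X overlapped-by onboarding: retro.
Via rehearsal — items with X overlapped-by rehearsal: none.
Union: retro.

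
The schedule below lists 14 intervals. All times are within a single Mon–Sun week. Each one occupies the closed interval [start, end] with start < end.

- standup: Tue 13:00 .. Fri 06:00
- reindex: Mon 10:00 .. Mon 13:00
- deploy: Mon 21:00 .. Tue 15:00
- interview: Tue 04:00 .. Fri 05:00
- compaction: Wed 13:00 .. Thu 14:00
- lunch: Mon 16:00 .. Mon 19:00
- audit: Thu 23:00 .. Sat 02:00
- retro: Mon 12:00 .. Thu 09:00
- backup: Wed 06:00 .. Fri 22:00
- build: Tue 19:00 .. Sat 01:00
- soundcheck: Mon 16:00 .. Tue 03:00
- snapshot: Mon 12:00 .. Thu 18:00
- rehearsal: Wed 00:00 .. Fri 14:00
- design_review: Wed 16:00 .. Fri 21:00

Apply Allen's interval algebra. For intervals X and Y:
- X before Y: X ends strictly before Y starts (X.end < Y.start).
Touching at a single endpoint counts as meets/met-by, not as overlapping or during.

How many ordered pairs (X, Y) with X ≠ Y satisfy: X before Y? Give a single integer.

Checking all 182 ordered pairs for relation 'before'; matching pairs in alphabetical order:
(compaction, audit): compaction before audit ✓
(deploy, audit): deploy before audit ✓
(deploy, backup): deploy before backup ✓
(deploy, build): deploy before build ✓
(deploy, compaction): deploy before compaction ✓
(deploy, design_review): deploy before design_review ✓
(deploy, rehearsal): deploy before rehearsal ✓
(lunch, audit): lunch before audit ✓
(lunch, backup): lunch before backup ✓
(lunch, build): lunch before build ✓
(lunch, compaction): lunch before compaction ✓
(lunch, deploy): lunch before deploy ✓
(lunch, design_review): lunch before design_review ✓
(lunch, interview): lunch before interview ✓
(lunch, rehearsal): lunch before rehearsal ✓
(lunch, standup): lunch before standup ✓
(reindex, audit): reindex before audit ✓
(reindex, backup): reindex before backup ✓
(reindex, build): reindex before build ✓
(reindex, compaction): reindex before compaction ✓
(reindex, deploy): reindex before deploy ✓
(reindex, design_review): reindex before design_review ✓
(reindex, interview): reindex before interview ✓
(reindex, lunch): reindex before lunch ✓
... plus 13 further pairs not listed.
Count: 37.

37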